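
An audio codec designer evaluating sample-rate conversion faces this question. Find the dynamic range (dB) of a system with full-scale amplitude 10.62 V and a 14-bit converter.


Dynamic range from full-scale to LSB:
V_min = V_max / 2^bits = 10.62 / 2^14
DR = 20 * log10(V_max / V_min)
   = 20 * log10(2^14)
   = 20 * 14 * log10(2)
   = 84.29 dB

84.29 dB


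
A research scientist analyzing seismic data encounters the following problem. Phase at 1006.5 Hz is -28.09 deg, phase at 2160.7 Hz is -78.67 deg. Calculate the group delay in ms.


Group delay from phase difference:
tau = -d(phi)/d(omega)
d(phi) = -50.58 deg = -0.882788 rad
d(omega) = 2*pi*(2160.7 - 1006.5) = 7252.0525 rad/s
tau = -(-0.882788) / 7252.0525
    = 0.1217 ms

0.1217 ms


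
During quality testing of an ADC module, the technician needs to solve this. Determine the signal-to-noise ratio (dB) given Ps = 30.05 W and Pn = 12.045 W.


SNR in decibels:
SNR = 10 * log10(Ps / Pn)
    = 10 * log10(30.05 / 12.045)
    = 10 * log10(2.4948)
    = 10 * 0.397
    = 3.97 dB

3.97 dB


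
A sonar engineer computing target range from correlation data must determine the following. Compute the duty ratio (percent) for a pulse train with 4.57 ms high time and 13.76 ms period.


Duty cycle as a percentage:
DC = (t_on / T) * 100
   = (4.57 / 13.76) * 100
   = 0.332122 * 100
   = 33.21 %

33.21 %


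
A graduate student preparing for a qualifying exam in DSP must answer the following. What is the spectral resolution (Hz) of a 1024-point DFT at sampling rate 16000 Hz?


DFT frequency resolution:
df = fs / N
   = 16000 / 1024
   = 15.625 Hz

15.625 Hz


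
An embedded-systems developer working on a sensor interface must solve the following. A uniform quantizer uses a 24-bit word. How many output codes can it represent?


Number of quantization levels = 2^N
= 2^24
= 16777216

16777216


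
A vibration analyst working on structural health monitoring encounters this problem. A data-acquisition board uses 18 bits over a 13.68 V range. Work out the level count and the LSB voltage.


Step 1 — number of quantization levels:
L = 2^N = 2^18 = 262144

Step 2 — LSB step size:
delta = Vfs / L
      = 13.68 / 262144
      = 5.219e-05 V

Levels = 262144; step size = 5.219e-05 V


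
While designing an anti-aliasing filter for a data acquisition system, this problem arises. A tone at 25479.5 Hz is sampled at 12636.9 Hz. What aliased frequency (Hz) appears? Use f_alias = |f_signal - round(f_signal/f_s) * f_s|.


Compute the nearest integer multiple of fs to the signal:
n = round(25479.5 / 12636.9) = 2
f_alias = |25479.5 - 2 * 12636.9|
        = |25479.5 - 25273.8|
        = 205.7 Hz

205.7


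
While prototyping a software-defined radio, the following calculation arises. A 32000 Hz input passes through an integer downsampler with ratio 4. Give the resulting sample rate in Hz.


Decimation reduces the sample rate:
fs_out = fs_in / M
       = 32000 / 4
       = 8000.0 Hz

8000.0 Hz


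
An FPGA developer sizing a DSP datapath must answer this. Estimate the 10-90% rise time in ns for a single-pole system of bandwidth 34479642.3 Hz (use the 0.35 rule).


Rise time from bandwidth relationship:
tr = 0.35 / BW
   = 0.35 / 34479642.3
   = 1.015091737e-08 s
   = 10.1509 ns

10.1509 ns


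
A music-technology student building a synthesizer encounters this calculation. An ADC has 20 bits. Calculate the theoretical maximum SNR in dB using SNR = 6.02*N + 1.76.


Theoretical SNR for a full-scale sinusoid:
SNR = 6.02 * N + 1.76
    = 6.02 * 20 + 1.76
    = 120.4 + 1.76
    = 122.16 dB

122.16 dB


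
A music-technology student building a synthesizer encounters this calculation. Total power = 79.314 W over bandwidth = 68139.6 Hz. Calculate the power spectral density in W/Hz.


Power spectral density:
PSD = P / BW
    = 79.314 / 68139.6
    = 0.00116399 W/Hz

0.00116399 W/Hz


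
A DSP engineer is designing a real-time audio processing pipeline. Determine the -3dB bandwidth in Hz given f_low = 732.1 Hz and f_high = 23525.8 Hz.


Bandwidth is the difference of -3dB frequencies:
BW = f_high - f_low
   = 23525.8 - 732.1
   = 22793.7 Hz

22793.7 Hz


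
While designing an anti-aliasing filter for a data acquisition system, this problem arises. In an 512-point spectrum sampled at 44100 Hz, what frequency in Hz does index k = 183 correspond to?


Frequency of DFT bin k:
f_k = k * fs / N
    = 183 * 44100 / 512
    = 8070300 / 512
    = 15762.305 Hz

15762.305 Hz


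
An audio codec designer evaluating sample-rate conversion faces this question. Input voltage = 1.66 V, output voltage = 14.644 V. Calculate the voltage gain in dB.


Voltage gain in dB:
G = 20 * log10(Vout / Vin)
  = 20 * log10(14.644 / 1.66)
  = 20 * log10(8.821687)
  = 20 * 0.945552
  = 18.91 dB

18.91 dB


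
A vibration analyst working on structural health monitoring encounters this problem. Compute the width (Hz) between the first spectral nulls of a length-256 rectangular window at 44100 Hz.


Main lobe width for a rectangular window:
Width = 2 * fs / N
      = 2 * 44100 / 256
      = 88200 / 256
      = 344.531 Hz

344.531 Hz


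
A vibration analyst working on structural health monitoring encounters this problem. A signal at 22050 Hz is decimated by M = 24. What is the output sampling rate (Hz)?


Decimation reduces the sample rate:
fs_out = fs_in / M
       = 22050 / 24
       = 918.75 Hz

918.75 Hz


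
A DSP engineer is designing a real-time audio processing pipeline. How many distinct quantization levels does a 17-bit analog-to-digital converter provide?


Number of quantization levels = 2^N
= 2^17
= 131072

131072


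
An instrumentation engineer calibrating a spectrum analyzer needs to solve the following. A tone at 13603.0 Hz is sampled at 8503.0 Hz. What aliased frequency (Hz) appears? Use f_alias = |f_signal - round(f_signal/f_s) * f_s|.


Compute the nearest integer multiple of fs to the signal:
n = round(13603.0 / 8503.0) = 2
f_alias = |13603.0 - 2 * 8503.0|
        = |13603.0 - 17006.0|
        = 3403.0 Hz

3403.0


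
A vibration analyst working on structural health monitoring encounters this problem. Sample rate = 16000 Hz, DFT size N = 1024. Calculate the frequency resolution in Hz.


DFT frequency resolution:
df = fs / N
   = 16000 / 1024
   = 15.625 Hz

15.625 Hz


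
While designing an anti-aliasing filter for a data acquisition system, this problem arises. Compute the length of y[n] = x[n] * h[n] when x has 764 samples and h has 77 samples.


Linear convolution output length:
L = N + M - 1
  = 764 + 77 - 1
  = 840 samples

840


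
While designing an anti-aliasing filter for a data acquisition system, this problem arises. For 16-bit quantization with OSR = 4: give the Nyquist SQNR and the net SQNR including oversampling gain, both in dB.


Step 1 — baseline SQNR at Nyquist:
SQNR_base = 6.02*N + 1.76
          = 6.02*16 + 1.76
          = 98.08 dB

Step 2 — oversampling processing gain:
G = 10*log10(OSR) = 10*log10(4) = 6.02 dB

Step 3 — total:
SQNR_total = 98.08 + 6.02 = 104.1 dB

Base SQNR = 98.08 dB; oversampled SQNR = 104.1 dB


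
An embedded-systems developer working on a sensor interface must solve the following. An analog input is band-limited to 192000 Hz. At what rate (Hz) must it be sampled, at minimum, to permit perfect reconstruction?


The Nyquist rate is twice the maximum frequency component.
fs_min = 2 * fmax
      = 2 * 192000
      = 384000 Hz

384000


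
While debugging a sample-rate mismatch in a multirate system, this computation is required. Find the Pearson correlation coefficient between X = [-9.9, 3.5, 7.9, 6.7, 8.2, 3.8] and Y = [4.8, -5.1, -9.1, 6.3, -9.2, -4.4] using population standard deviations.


Pearson correlation coefficient (population):
r = cov(X,Y) / (std(X) * std(Y))
Mean X = 3.3667, Mean Y = -2.7833
Cov(X,Y) = -21.831111
Std(X) = 6.20797, Std(Y) = 6.178839
r = -0.5691

-0.5691


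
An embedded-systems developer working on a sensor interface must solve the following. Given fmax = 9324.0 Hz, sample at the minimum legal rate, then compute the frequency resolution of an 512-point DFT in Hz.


Step 1 — Nyquist sampling rate:
fs = 2 * fmax = 2 * 9324.0 = 18648.0 Hz

Step 2 — DFT bin spacing:
df = fs / N = 18648.0 / 512 = 36.4219 Hz

36.4219 Hz


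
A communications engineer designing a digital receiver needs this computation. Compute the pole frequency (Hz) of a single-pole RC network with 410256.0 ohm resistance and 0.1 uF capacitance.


Cutoff frequency of a first-order RC filter:
fc = 1 / (2 * pi * R * C)
C = 0.1 uF = 1e-07 F
fc = 1 / (2 * pi * 410256.0 * 1e-07)
   = 1 / 0.25777144713823
   = 3.879406 Hz

3.879406 Hz


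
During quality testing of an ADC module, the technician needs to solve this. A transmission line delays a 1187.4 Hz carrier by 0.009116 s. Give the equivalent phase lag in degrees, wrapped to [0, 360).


Phase shift from frequency and time delay:
phi = 360 * f * t_delay
    = 360 * 1187.4 * 0.009116
    = 3896.76 degrees
    mod 360 = 296.76 degrees

296.76 degrees


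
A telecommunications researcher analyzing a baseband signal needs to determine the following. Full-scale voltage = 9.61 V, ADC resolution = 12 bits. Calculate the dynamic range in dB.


Dynamic range from full-scale to LSB:
V_min = V_max / 2^bits = 9.61 / 2^12
DR = 20 * log10(V_max / V_min)
   = 20 * log10(2^12)
   = 20 * 12 * log10(2)
   = 72.25 dB

72.25 dB


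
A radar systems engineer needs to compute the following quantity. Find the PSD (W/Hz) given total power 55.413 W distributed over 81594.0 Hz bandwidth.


Power spectral density:
PSD = P / BW
    = 55.413 / 81594.0
    = 0.00067913 W/Hz

0.00067913 W/Hz


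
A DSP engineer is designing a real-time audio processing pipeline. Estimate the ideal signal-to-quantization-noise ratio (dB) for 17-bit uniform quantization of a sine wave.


Theoretical SNR for a full-scale sinusoid:
SNR = 6.02 * N + 1.76
    = 6.02 * 17 + 1.76
    = 102.34 + 1.76
    = 104.1 dB

104.1 dB


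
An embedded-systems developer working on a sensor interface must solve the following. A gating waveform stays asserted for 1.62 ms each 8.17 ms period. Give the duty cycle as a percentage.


Duty cycle as a percentage:
DC = (t_on / T) * 100
   = (1.62 / 8.17) * 100
   = 0.198286 * 100
   = 19.83 %

19.83 %


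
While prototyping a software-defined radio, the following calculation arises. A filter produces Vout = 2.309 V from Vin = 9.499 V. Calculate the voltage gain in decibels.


Voltage gain in dB:
G = 20 * log10(Vout / Vin)
  = 20 * log10(2.309 / 9.499)
  = 20 * log10(0.243078)
  = 20 * -0.614254
  = -12.29 dB

-12.29 dB


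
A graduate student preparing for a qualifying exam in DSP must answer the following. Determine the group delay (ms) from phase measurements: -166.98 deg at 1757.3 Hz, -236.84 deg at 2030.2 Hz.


Group delay from phase difference:
tau = -d(phi)/d(omega)
d(phi) = -69.86 deg = -1.219287 rad
d(omega) = 2*pi*(2030.2 - 1757.3) = 1714.6813 rad/s
tau = -(-1.219287) / 1714.6813
    = 0.7111 ms

0.7111 ms


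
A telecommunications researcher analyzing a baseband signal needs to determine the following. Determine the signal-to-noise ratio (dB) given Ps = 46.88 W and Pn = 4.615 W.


SNR in decibels:
SNR = 10 * log10(Ps / Pn)
    = 10 * log10(46.88 / 4.615)
    = 10 * log10(10.1582)
    = 10 * 1.0068
    = 10.07 dB

10.07 dB


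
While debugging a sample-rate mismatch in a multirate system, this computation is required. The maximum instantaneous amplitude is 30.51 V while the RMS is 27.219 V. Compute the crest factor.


Crest factor is the ratio of peak to RMS:
CF = V_peak / V_rms
   = 30.51 / 27.219
   = 1.1209

1.1209


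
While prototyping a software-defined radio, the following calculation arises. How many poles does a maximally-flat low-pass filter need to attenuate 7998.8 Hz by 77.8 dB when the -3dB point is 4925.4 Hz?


Butterworth filter order formula:
n = log10(10^(A/10) - 1) / (2 * log10(f_stop/f_pass))
10^(77.8/10) - 1 = 60255957.6074
f_stop/f_pass = 7998.8 / 4925.4 = 1.624
n = 18.4725 -> ceil = 19

19


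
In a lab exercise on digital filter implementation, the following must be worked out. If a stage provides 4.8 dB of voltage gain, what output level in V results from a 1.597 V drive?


Output voltage from dB gain:
V_out = V_in * 10^(gain_dB / 20)
      = 1.597 * 10^(4.8 / 20)
      = 1.597 * 1.737801
      = 2.7753 V

2.7753 V


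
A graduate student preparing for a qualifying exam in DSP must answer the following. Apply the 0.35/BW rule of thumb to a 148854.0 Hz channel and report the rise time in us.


Rise time from bandwidth relationship:
tr = 0.35 / BW
   = 0.35 / 148854.0
   = 2.351297244e-06 s
   = 2.3513 us

2.3513 us


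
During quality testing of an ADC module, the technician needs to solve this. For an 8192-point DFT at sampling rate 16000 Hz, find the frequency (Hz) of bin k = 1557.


Frequency of DFT bin k:
f_k = k * fs / N
    = 1557 * 16000 / 8192
    = 24912000 / 8192
    = 3041.016 Hz

3041.016 Hz


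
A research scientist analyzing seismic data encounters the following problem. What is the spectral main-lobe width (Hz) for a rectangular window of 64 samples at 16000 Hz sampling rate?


Main lobe width for a rectangular window:
Width = 2 * fs / N
      = 2 * 16000 / 64
      = 32000 / 64
      = 500.0 Hz

500.0 Hz


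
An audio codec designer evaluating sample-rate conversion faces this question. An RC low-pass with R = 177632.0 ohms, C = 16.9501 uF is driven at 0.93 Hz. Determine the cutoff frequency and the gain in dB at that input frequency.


Step 1 — cutoff frequency:
fc = 1 / (2*pi*R*C)
C = 16.9501 uF = 1.69501e-05 F
fc = 1 / (2*pi*177632.0*1.69501e-05)
   = 0.0528599 Hz

Step 2 — magnitude at f = 0.93 Hz:
|H(f)| = 1 / sqrt(1 + (f/fc)^2)
f/fc = 0.93 / 0.0528599 = 17.593677
|H| = 1 / sqrt(1 + 309.53747) = 0.056747
|H|_dB = 20*log10(0.056747) = -24.92 dB

fc = 0.0528599 Hz; |H(0.93 Hz)| = -24.92 dB


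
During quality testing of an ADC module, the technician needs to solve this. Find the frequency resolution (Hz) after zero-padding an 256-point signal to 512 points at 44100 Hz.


Frequency resolution after zero-padding:
N_padded = 256 * 2 = 512
df = fs / N_padded
   = 44100 / 512
   = 86.1328 Hz

86.1328 Hz


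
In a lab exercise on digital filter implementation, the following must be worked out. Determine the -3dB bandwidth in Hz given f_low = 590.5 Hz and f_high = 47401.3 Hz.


Bandwidth is the difference of -3dB frequencies:
BW = f_high - f_low
   = 47401.3 - 590.5
   = 46810.8 Hz

46810.8 Hz


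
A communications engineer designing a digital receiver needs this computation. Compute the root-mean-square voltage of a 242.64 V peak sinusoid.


RMS voltage for a sinusoidal waveform:
V_rms = V_peak / sqrt(2)
      = 242.64 / 1.414214
      = 171.572 V

171.572 V


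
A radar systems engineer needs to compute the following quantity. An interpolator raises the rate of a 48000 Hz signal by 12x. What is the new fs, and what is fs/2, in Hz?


Step 1 — output sample rate after interpolation by L:
fs_out = L * fs_in = 12 * 48000 = 576000 Hz

Step 2 — Nyquist frequency of the output stream:
f_Nyq = fs_out / 2 = 576000 / 2 = 288000.0 Hz

fs_out = 576000 Hz; f_Nyquist = 288000.0 Hz


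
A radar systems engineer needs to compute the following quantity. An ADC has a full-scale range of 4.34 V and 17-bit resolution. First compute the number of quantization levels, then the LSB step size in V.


Step 1 — number of quantization levels:
L = 2^N = 2^17 = 131072

Step 2 — LSB step size:
delta = Vfs / L
      = 4.34 / 131072
      = 3.311e-05 V

Levels = 131072; step size = 3.311e-05 V


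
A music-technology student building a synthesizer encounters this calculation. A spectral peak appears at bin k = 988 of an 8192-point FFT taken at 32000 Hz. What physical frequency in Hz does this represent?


Frequency of DFT bin k:
f_k = k * fs / N
    = 988 * 32000 / 8192
    = 31616000 / 8192
    = 3859.375 Hz

3859.375 Hz


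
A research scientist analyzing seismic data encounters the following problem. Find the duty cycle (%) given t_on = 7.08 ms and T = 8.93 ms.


Duty cycle as a percentage:
DC = (t_on / T) * 100
   = (7.08 / 8.93) * 100
   = 0.792833 * 100
   = 79.28 %

79.28 %


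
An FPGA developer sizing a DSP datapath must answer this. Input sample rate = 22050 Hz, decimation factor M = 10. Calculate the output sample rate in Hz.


Decimation reduces the sample rate:
fs_out = fs_in / M
       = 22050 / 10
       = 2205.0 Hz

2205.0 Hz


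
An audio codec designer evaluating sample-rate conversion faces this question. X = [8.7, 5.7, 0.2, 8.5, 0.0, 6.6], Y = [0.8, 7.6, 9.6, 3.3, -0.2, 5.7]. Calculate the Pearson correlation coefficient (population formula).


Pearson correlation coefficient (population):
r = cov(X,Y) / (std(X) * std(Y))
Mean X = 4.95, Mean Y = 4.4667
Cov(X,Y) = -2.465
Std(X) = 3.582713, Std(Y) = 3.518365
r = -0.1956

-0.1956


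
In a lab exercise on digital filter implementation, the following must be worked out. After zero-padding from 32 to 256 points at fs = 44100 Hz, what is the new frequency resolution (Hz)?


Frequency resolution after zero-padding:
N_padded = 32 * 8 = 256
df = fs / N_padded
   = 44100 / 256
   = 172.2656 Hz

172.2656 Hz


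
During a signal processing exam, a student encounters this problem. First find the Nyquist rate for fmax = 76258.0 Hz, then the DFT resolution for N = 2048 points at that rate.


Step 1 — Nyquist sampling rate:
fs = 2 * fmax = 2 * 76258.0 = 152516.0 Hz

Step 2 — DFT bin spacing:
df = fs / N = 152516.0 / 2048 = 74.4707 Hz

74.4707 Hz


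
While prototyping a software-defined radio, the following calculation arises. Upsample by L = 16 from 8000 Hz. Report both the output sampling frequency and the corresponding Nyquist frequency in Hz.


Step 1 — output sample rate after interpolation by L:
fs_out = L * fs_in = 16 * 8000 = 128000 Hz

Step 2 — Nyquist frequency of the output stream:
f_Nyq = fs_out / 2 = 128000 / 2 = 64000.0 Hz

fs_out = 128000 Hz; f_Nyquist = 64000.0 Hz


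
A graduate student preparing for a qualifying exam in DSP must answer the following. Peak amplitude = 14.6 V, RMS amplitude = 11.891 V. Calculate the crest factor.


Crest factor is the ratio of peak to RMS:
CF = V_peak / V_rms
   = 14.6 / 11.891
   = 1.2278

1.2278


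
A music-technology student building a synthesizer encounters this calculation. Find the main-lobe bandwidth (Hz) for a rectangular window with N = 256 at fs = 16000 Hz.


Main lobe width for a rectangular window:
Width = 2 * fs / N
      = 2 * 16000 / 256
      = 32000 / 256
      = 125.0 Hz

125.0 Hz


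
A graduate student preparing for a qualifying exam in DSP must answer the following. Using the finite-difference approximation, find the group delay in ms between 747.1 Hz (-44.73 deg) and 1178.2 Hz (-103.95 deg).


Group delay from phase difference:
tau = -d(phi)/d(omega)
d(phi) = -59.22 deg = -1.033584 rad
d(omega) = 2*pi*(1178.2 - 747.1) = 2708.6812 rad/s
tau = -(-1.033584) / 2708.6812
    = 0.3816 ms

0.3816 ms


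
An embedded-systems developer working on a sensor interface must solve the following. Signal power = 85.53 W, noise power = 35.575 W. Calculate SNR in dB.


SNR in decibels:
SNR = 10 * log10(Ps / Pn)
    = 10 * log10(85.53 / 35.575)
    = 10 * log10(2.4042)
    = 10 * 0.381
    = 3.81 dB

3.81 dB


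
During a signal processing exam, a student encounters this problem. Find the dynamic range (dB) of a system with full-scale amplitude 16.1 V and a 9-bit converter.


Dynamic range from full-scale to LSB:
V_min = V_max / 2^bits = 16.1 / 2^9
DR = 20 * log10(V_max / V_min)
   = 20 * log10(2^9)
   = 20 * 9 * log10(2)
   = 54.19 dB

54.19 dB


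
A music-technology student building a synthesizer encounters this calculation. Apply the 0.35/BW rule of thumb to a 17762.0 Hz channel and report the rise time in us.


Rise time from bandwidth relationship:
tr = 0.35 / BW
   = 0.35 / 17762.0
   = 1.970498818e-05 s
   = 19.705 us

19.705 us


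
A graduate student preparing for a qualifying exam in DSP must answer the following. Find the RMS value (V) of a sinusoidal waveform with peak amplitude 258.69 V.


RMS voltage for a sinusoidal waveform:
V_rms = V_peak / sqrt(2)
      = 258.69 / 1.414214
      = 182.921 V

182.921 V


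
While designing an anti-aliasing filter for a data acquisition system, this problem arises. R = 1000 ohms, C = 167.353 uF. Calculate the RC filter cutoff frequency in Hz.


Cutoff frequency of a first-order RC filter:
fc = 1 / (2 * pi * R * C)
C = 167.353 uF = 0.000167353 F
fc = 1 / (2 * pi * 1000 * 0.000167353)
   = 1 / 1.0515099107124
   = 0.951013 Hz

0.951013 Hz


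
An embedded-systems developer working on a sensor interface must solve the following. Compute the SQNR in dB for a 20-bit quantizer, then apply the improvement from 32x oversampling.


Step 1 — baseline SQNR at Nyquist:
SQNR_base = 6.02*N + 1.76
          = 6.02*20 + 1.76
          = 122.16 dB

Step 2 — oversampling processing gain:
G = 10*log10(OSR) = 10*log10(32) = 15.05 dB

Step 3 — total:
SQNR_total = 122.16 + 15.05 = 137.21 dB

Base SQNR = 122.16 dB; oversampled SQNR = 137.21 dB


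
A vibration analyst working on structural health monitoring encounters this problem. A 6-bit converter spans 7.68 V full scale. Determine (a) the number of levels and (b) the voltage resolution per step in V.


Step 1 — number of quantization levels:
L = 2^N = 2^6 = 64

Step 2 — LSB step size:
delta = Vfs / L
      = 7.68 / 64
      = 0.12 V

Levels = 64; step size = 0.12 V


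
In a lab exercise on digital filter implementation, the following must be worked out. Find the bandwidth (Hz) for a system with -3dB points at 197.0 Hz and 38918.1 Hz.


Bandwidth is the difference of -3dB frequencies:
BW = f_high - f_low
   = 38918.1 - 197.0
   = 38721.1 Hz

38721.1 Hz


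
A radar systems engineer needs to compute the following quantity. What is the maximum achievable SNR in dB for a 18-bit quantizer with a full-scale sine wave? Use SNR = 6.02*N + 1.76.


Theoretical SNR for a full-scale sinusoid:
SNR = 6.02 * N + 1.76
    = 6.02 * 18 + 1.76
    = 108.36 + 1.76
    = 110.12 dB

110.12 dB


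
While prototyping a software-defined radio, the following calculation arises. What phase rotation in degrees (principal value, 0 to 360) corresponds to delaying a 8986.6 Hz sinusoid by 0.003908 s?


Phase shift from frequency and time delay:
phi = 360 * f * t_delay
    = 360 * 8986.6 * 0.003908
    = 12643.07 degrees
    mod 360 = 43.07 degrees

43.07 degrees


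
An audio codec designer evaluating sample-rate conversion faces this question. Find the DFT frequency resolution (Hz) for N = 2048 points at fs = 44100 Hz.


DFT frequency resolution:
df = fs / N
   = 44100 / 2048
   = 21.5332 Hz

21.5332 Hz


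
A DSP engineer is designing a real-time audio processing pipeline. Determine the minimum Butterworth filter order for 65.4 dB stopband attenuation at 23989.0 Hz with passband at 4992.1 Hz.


Butterworth filter order formula:
n = log10(10^(A/10) - 1) / (2 * log10(f_stop/f_pass))
10^(65.4/10) - 1 = 3467367.5045
f_stop/f_pass = 23989.0 / 4992.1 = 4.8054
n = 4.7966 -> ceil = 5

5


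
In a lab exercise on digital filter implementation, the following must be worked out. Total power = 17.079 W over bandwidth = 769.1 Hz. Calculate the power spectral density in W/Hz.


Power spectral density:
PSD = P / BW
    = 17.079 / 769.1
    = 0.02220648 W/Hz

0.02220648 W/Hz


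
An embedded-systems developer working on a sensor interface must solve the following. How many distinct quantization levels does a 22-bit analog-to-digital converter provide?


Number of quantization levels = 2^N
= 2^22
= 4194304

4194304


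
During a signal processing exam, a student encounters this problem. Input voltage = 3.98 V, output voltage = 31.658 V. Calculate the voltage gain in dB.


Voltage gain in dB:
G = 20 * log10(Vout / Vin)
  = 20 * log10(31.658 / 3.98)
  = 20 * log10(7.954271)
  = 20 * 0.9006
  = 18.01 dB

18.01 dB


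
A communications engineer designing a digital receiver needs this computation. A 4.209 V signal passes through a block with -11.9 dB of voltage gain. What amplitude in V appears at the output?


Output voltage from dB gain:
V_out = V_in * 10^(gain_dB / 20)
      = 4.209 * 10^(-11.9 / 20)
      = 4.209 * 0.254097
      = 1.0695 V

1.0695 V


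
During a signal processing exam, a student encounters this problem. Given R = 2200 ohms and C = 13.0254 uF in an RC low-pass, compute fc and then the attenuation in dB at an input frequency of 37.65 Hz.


Step 1 — cutoff frequency:
fc = 1 / (2*pi*R*C)
C = 13.0254 uF = 1.30254e-05 F
fc = 1 / (2*pi*2200*1.30254e-05)
   = 5.55401 Hz

Step 2 — magnitude at f = 37.65 Hz:
|H(f)| = 1 / sqrt(1 + (f/fc)^2)
f/fc = 37.65 / 5.55401 = 6.778886
|H| = 1 / sqrt(1 + 45.953295) = 0.1459375
|H|_dB = 20*log10(0.1459375) = -16.72 dB

fc = 5.55401 Hz; |H(37.65 Hz)| = -16.72 dB


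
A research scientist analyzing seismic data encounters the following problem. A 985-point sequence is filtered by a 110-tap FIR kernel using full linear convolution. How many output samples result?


Linear convolution output length:
L = N + M - 1
  = 985 + 110 - 1
  = 1094 samples

1094


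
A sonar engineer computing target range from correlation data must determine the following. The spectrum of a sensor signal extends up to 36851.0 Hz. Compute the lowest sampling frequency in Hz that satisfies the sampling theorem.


The Nyquist rate is twice the maximum frequency component.
fs_min = 2 * fmax
      = 2 * 36851.0
      = 73702.0 Hz

73702.0


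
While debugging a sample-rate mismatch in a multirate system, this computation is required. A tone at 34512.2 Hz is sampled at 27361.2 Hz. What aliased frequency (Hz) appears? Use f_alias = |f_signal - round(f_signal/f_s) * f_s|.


Compute the nearest integer multiple of fs to the signal:
n = round(34512.2 / 27361.2) = 1
f_alias = |34512.2 - 1 * 27361.2|
        = |34512.2 - 27361.2|
        = 7151.0 Hz

7151.0


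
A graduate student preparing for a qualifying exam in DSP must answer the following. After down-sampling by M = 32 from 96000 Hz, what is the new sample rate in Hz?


Decimation reduces the sample rate:
fs_out = fs_in / M
       = 96000 / 32
       = 3000.0 Hz

3000.0 Hz


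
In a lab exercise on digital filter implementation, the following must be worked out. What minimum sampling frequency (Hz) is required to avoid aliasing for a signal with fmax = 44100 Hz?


The Nyquist rate is twice the maximum frequency component.
fs_min = 2 * fmax
      = 2 * 44100
      = 88200 Hz

88200


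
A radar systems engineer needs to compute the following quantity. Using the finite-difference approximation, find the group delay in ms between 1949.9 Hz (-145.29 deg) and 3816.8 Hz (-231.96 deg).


Group delay from phase difference:
tau = -d(phi)/d(omega)
d(phi) = -86.67 deg = -1.512677 rad
d(omega) = 2*pi*(3816.8 - 1949.9) = 11730.0786 rad/s
tau = -(-1.512677) / 11730.0786
    = 0.129 ms

0.129 ms


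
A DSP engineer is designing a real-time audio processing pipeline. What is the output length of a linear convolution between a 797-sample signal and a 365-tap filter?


Linear convolution output length:
L = N + M - 1
  = 797 + 365 - 1
  = 1161 samples

1161


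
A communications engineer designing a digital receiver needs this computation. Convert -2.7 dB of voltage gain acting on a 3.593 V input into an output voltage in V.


Output voltage from dB gain:
V_out = V_in * 10^(gain_dB / 20)
      = 3.593 * 10^(-2.7 / 20)
      = 3.593 * 0.732825
      = 2.633 V

2.633 V


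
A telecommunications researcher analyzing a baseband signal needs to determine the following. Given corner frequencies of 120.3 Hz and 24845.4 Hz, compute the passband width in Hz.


Bandwidth is the difference of -3dB frequencies:
BW = f_high - f_low
   = 24845.4 - 120.3
   = 24725.1 Hz

24725.1 Hz


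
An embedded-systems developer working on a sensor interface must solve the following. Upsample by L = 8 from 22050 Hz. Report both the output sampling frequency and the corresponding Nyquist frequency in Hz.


Step 1 — output sample rate after interpolation by L:
fs_out = L * fs_in = 8 * 22050 = 176400 Hz

Step 2 — Nyquist frequency of the output stream:
f_Nyq = fs_out / 2 = 176400 / 2 = 88200.0 Hz

fs_out = 176400 Hz; f_Nyquist = 88200.0 Hz


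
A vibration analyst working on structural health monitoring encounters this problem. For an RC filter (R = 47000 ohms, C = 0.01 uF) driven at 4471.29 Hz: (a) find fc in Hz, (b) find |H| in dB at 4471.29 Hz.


Step 1 — cutoff frequency:
fc = 1 / (2*pi*R*C)
C = 0.01 uF = 1e-08 F
fc = 1 / (2*pi*47000*1e-08)
   = 338.628 Hz

Step 2 — magnitude at f = 4471.29 Hz:
|H(f)| = 1 / sqrt(1 + (f/fc)^2)
f/fc = 4471.29 / 338.628 = 13.204136
|H| = 1 / sqrt(1 + 174.349208) = 0.0755176
|H|_dB = 20*log10(0.0755176) = -22.44 dB

fc = 338.628 Hz; |H(4471.29 Hz)| = -22.44 dB


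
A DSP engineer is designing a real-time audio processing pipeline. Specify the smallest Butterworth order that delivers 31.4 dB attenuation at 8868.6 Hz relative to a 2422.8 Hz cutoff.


Butterworth filter order formula:
n = log10(10^(A/10) - 1) / (2 * log10(f_stop/f_pass))
10^(31.4/10) - 1 = 1379.3843
f_stop/f_pass = 8868.6 / 2422.8 = 3.6605
n = 2.7857 -> ceil = 3

3


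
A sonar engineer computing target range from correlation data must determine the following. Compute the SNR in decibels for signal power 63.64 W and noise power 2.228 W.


SNR in decibels:
SNR = 10 * log10(Ps / Pn)
    = 10 * log10(63.64 / 2.228)
    = 10 * log10(28.5637)
    = 10 * 1.4558
    = 14.56 dB

14.56 dB


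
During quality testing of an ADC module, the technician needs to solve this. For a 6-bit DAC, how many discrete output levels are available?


Number of quantization levels = 2^N
= 2^6
= 64

64


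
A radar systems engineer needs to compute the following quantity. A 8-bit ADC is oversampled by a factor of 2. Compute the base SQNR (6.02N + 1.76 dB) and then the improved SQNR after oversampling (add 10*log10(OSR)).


Step 1 — baseline SQNR at Nyquist:
SQNR_base = 6.02*N + 1.76
          = 6.02*8 + 1.76
          = 49.92 dB

Step 2 — oversampling processing gain:
G = 10*log10(OSR) = 10*log10(2) = 3.01 dB

Step 3 — total:
SQNR_total = 49.92 + 3.01 = 52.93 dB

Base SQNR = 49.92 dB; oversampled SQNR = 52.93 dB


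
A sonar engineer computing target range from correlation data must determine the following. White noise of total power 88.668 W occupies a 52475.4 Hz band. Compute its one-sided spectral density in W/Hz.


Power spectral density:
PSD = P / BW
    = 88.668 / 52475.4
    = 0.00168971 W/Hz

0.00168971 W/Hz


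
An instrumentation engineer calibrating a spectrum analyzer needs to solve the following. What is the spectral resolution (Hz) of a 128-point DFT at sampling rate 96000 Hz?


DFT frequency resolution:
df = fs / N
   = 96000 / 128
   = 750.0 Hz

750.0 Hz


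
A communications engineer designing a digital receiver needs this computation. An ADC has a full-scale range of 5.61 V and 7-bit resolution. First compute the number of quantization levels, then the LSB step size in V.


Step 1 — number of quantization levels:
L = 2^N = 2^7 = 128

Step 2 — LSB step size:
delta = Vfs / L
      = 5.61 / 128
      = 0.04382813 V

Levels = 128; step size = 0.04382813 V


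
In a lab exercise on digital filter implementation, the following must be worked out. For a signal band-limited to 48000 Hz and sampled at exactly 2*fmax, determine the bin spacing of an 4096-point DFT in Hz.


Step 1 — Nyquist sampling rate:
fs = 2 * fmax = 2 * 48000 = 96000 Hz

Step 2 — DFT bin spacing:
df = fs / N = 96000 / 4096 = 23.4375 Hz

23.4375 Hz


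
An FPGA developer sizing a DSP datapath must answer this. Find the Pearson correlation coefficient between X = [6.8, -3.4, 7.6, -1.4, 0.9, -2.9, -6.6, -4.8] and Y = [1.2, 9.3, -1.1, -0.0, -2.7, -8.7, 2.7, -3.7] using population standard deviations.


Pearson correlation coefficient (population):
r = cov(X,Y) / (std(X) * std(Y))
Mean X = -0.475, Mean Y = -0.375
Cov(X,Y) = -1.313125
Std(X) = 4.893044, Std(Y) = 4.898661
r = -0.0548

-0.0548


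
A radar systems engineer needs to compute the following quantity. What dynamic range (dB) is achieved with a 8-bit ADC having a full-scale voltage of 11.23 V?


Dynamic range from full-scale to LSB:
V_min = V_max / 2^bits = 11.23 / 2^8
DR = 20 * log10(V_max / V_min)
   = 20 * log10(2^8)
   = 20 * 8 * log10(2)
   = 48.16 dB

48.16 dB


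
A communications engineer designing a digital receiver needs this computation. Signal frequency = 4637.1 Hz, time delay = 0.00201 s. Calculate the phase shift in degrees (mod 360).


Phase shift from frequency and time delay:
phi = 360 * f * t_delay
    = 360 * 4637.1 * 0.00201
    = 3355.41 degrees
    mod 360 = 115.41 degrees

115.41 degrees


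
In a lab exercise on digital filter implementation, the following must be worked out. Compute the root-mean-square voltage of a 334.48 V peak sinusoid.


RMS voltage for a sinusoidal waveform:
V_rms = V_peak / sqrt(2)
      = 334.48 / 1.414214
      = 236.513 V

236.513 V


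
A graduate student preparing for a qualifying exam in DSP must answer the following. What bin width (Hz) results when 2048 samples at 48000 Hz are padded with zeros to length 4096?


Frequency resolution after zero-padding:
N_padded = 2048 * 2 = 4096
df = fs / N_padded
   = 48000 / 4096
   = 11.7188 Hz

11.7188 Hz


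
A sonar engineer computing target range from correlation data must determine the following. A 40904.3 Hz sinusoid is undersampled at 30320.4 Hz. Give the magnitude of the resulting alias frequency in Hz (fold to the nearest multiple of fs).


Compute the nearest integer multiple of fs to the signal:
n = round(40904.3 / 30320.4) = 1
f_alias = |40904.3 - 1 * 30320.4|
        = |40904.3 - 30320.4|
        = 10583.9 Hz

10583.9


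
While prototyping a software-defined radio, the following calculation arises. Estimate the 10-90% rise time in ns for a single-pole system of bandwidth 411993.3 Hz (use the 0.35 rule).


Rise time from bandwidth relationship:
tr = 0.35 / BW
   = 0.35 / 411993.3
   = 8.495283783e-07 s
   = 849.5284 ns

849.5284 ns


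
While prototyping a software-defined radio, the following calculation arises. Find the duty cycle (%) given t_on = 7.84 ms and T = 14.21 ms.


Duty cycle as a percentage:
DC = (t_on / T) * 100
   = (7.84 / 14.21) * 100
   = 0.551724 * 100
   = 55.17 %

55.17 %


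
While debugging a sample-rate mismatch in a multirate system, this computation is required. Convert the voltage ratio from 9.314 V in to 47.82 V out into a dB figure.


Voltage gain in dB:
G = 20 * log10(Vout / Vin)
  = 20 * log10(47.82 / 9.314)
  = 20 * log10(5.134207)
  = 20 * 0.710473
  = 14.21 dB

14.21 dB


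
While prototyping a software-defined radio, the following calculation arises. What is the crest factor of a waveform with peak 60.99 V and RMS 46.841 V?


Crest factor is the ratio of peak to RMS:
CF = V_peak / V_rms
   = 60.99 / 46.841
   = 1.3021

1.3021


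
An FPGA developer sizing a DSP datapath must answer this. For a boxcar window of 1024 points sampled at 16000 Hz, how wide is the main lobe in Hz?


Main lobe width for a rectangular window:
Width = 2 * fs / N
      = 2 * 16000 / 1024
      = 32000 / 1024
      = 31.25 Hz

31.25 Hz


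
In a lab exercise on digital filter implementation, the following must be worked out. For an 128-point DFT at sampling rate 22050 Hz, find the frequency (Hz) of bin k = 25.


Frequency of DFT bin k:
f_k = k * fs / N
    = 25 * 22050 / 128
    = 551250 / 128
    = 4306.641 Hz

4306.641 Hz


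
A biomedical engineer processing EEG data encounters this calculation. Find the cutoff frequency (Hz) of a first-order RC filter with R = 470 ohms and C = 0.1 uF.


Cutoff frequency of a first-order RC filter:
fc = 1 / (2 * pi * R * C)
C = 0.1 uF = 1e-07 F
fc = 1 / (2 * pi * 470 * 1e-07)
   = 1 / 0.00029530970943744
   = 3386.275385 Hz

3386.275385 Hz


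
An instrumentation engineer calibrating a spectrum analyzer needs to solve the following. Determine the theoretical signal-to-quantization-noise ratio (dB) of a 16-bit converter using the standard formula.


Theoretical SNR for a full-scale sinusoid:
SNR = 6.02 * N + 1.76
    = 6.02 * 16 + 1.76
    = 96.32 + 1.76
    = 98.08 dB

98.08 dB


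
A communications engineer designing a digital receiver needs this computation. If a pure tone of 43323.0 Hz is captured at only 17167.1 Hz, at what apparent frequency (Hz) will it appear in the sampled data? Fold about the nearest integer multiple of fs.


Compute the nearest integer multiple of fs to the signal:
n = round(43323.0 / 17167.1) = 3
f_alias = |43323.0 - 3 * 17167.1|
        = |43323.0 - 51501.3|
        = 8178.3 Hz

8178.3


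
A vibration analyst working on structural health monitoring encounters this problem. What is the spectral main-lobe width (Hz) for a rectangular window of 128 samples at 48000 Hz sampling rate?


Main lobe width for a rectangular window:
Width = 2 * fs / N
      = 2 * 48000 / 128
      = 96000 / 128
      = 750.0 Hz

750.0 Hz


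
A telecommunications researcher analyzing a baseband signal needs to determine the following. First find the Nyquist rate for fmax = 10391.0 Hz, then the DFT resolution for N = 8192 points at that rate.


Step 1 — Nyquist sampling rate:
fs = 2 * fmax = 2 * 10391.0 = 20782.0 Hz

Step 2 — DFT bin spacing:
df = fs / N = 20782.0 / 8192 = 2.5369 Hz

2.5369 Hz


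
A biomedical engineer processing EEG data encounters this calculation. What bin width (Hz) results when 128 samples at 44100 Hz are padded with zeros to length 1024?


Frequency resolution after zero-padding:
N_padded = 128 * 8 = 1024
df = fs / N_padded
   = 44100 / 1024
   = 43.0664 Hz

43.0664 Hz


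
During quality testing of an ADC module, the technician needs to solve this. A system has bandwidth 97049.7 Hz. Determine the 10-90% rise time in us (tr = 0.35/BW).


Rise time from bandwidth relationship:
tr = 0.35 / BW
   = 0.35 / 97049.7
   = 3.606399608e-06 s
   = 3.6064 us

3.6064 us


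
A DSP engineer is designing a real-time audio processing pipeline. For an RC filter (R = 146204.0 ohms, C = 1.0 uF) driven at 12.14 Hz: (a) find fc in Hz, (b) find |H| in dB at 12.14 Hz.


Step 1 — cutoff frequency:
fc = 1 / (2*pi*R*C)
C = 1.0 uF = 1e-06 F
fc = 1 / (2*pi*146204.0*1e-06)
   = 1.08858 Hz

Step 2 — magnitude at f = 12.14 Hz:
|H(f)| = 1 / sqrt(1 + (f/fc)^2)
f/fc = 12.14 / 1.08858 = 11.152143
|H| = 1 / sqrt(1 + 124.370293) = 0.0893105
|H|_dB = 20*log10(0.0893105) = -20.98 dB

fc = 1.08858 Hz; |H(12.14 Hz)| = -20.98 dB


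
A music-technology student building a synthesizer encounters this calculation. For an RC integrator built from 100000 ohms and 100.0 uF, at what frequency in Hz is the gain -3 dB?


Cutoff frequency of a first-order RC filter:
fc = 1 / (2 * pi * R * C)
C = 100.0 uF = 0.0001 F
fc = 1 / (2 * pi * 100000 * 0.0001)
   = 1 / 62.831853071796
   = 0.015915 Hz

0.015915 Hz


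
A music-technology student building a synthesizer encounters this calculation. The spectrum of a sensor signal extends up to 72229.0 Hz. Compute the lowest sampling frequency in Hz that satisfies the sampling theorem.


The Nyquist rate is twice the maximum frequency component.
fs_min = 2 * fmax
      = 2 * 72229.0
      = 144458.0 Hz

144458.0


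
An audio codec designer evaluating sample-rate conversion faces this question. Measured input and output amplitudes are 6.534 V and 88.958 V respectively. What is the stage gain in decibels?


Voltage gain in dB:
G = 20 * log10(Vout / Vin)
  = 20 * log10(88.958 / 6.534)
  = 20 * log10(13.614631)
  = 20 * 1.134006
  = 22.68 dB

22.68 dB
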